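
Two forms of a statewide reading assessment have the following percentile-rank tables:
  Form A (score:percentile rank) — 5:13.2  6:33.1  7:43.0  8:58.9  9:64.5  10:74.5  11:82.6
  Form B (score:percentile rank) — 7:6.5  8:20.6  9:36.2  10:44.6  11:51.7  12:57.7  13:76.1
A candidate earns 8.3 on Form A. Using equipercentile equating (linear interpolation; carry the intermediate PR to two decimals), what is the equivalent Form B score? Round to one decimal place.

PR of 8.3 on Form A: 58.9 + (8.3 − 8)/(9 − 8) × (64.5 − 58.9) = 60.58
On Form B, PR 60.58 falls between score 12 (PR 57.7) and 13 (PR 76.1).
Interpolate: 12 + (60.58 − 57.7)/(76.1 − 57.7) × (13 − 12) = 12.2

12.2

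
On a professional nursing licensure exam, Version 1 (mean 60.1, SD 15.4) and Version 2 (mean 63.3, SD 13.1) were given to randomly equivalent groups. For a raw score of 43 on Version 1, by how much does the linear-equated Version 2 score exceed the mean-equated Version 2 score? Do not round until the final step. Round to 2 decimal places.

Mean-equated: 43 + (63.3 − 60.1) = 46.20
Linear-equated: (13.1/15.4)(43 − 60.1) + 63.3 = 48.754
Difference = 48.754 − 46.20 = 2.55

2.55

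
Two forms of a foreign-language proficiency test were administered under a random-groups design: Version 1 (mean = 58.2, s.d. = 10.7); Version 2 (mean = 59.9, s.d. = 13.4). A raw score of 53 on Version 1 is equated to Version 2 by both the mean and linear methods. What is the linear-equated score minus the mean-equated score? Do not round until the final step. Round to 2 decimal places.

Mean-equated: 53 + (59.9 − 58.2) = 54.70
Linear-equated: (13.4/10.7)(53 − 58.2) + 59.9 = 53.388
Difference = 53.388 − 54.70 = -1.31

-1.31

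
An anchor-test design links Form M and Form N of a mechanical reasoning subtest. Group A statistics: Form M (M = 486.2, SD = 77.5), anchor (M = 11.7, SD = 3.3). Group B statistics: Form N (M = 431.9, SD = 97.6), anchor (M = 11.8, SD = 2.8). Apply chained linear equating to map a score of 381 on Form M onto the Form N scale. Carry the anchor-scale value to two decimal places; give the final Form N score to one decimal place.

272.3

Form M → anchor (Group A): v = (3.3/77.5)(381 − 486.2) + 11.7 = 7.22
anchor → Form N (Group B): y = (97.6/2.8)(7.22 − 11.8) + 431.9 = 272.3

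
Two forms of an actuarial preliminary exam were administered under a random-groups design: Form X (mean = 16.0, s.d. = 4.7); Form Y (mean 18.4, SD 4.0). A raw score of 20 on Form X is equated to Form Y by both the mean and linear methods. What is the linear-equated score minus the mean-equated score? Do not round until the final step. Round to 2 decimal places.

Mean-equated: 20 + (18.4 − 16.0) = 22.40
Linear-equated: (4.0/4.7)(20 − 16.0) + 18.4 = 21.804
Difference = 21.804 − 22.40 = -0.60

-0.60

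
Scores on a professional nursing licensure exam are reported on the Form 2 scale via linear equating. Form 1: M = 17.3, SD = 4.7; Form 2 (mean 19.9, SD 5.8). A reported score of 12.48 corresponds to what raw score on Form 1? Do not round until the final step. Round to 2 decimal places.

11.29

Invert y = (SD_Y/SD_X)(x − M_X) + M_Y:
x = (SD_X/SD_Y)(y − M_Y) + M_X = (4.7/5.8)(12.48 − 19.9) + 17.3
x = 0.810345 × -7.420 + 17.3 = 11.29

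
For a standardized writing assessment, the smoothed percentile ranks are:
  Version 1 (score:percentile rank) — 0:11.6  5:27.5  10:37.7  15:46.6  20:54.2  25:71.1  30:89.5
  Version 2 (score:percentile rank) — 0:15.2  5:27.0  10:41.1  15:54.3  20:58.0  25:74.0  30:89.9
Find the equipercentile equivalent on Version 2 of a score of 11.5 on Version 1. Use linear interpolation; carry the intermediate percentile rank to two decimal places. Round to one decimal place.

PR of 11.5 on Version 1: 37.7 + (11.5 − 10)/(15 − 10) × (46.6 − 37.7) = 40.37
On Version 2, PR 40.37 falls between score 5 (PR 27.0) and 10 (PR 41.1).
Interpolate: 5 + (40.37 − 27.0)/(41.1 − 27.0) × (10 − 5) = 9.7

9.7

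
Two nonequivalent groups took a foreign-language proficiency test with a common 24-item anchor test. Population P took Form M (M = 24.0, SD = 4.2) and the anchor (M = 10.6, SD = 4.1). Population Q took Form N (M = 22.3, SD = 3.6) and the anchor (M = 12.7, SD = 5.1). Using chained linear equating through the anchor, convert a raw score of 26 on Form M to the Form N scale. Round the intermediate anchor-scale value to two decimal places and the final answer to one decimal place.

22.2

Form M → anchor (Population P): v = (4.1/4.2)(26 − 24.0) + 10.6 = 12.55
anchor → Form N (Population Q): y = (3.6/5.1)(12.55 − 12.7) + 22.3 = 22.2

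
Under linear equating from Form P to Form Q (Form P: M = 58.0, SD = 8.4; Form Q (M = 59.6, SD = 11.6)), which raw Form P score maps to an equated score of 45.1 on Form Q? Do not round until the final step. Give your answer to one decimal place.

Invert y = (SD_Y/SD_X)(x − M_X) + M_Y:
x = (SD_X/SD_Y)(y − M_Y) + M_X = (8.4/11.6)(45.1 − 59.6) + 58.0
x = 0.724138 × -14.500 + 58.0 = 47.5

47.5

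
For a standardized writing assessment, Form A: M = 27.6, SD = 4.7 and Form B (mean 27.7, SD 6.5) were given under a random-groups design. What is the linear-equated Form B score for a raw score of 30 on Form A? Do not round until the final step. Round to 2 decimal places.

31.02

Linear equating: y = (SD_Y/SD_X)(x − M_X) + M_Y
y = (6.5/4.7)(30 − 27.6) + 27.7
y = 1.382979 × 2.4 + 27.7 = 3.3191 + 27.7 = 31.02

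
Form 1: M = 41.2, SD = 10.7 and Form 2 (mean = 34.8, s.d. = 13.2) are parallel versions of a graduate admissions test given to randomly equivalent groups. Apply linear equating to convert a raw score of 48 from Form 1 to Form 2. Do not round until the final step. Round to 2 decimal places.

43.19

Linear equating: y = (SD_Y/SD_X)(x − M_X) + M_Y
y = (13.2/10.7)(48 − 41.2) + 34.8
y = 1.233645 × 6.8 + 34.8 = 8.3888 + 34.8 = 43.19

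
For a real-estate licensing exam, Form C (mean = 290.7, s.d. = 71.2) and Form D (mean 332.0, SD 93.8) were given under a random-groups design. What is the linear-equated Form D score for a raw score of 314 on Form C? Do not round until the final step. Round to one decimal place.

Linear equating: y = (SD_Y/SD_X)(x − M_X) + M_Y
y = (93.8/71.2)(314 − 290.7) + 332.0
y = 1.317416 × 23.3 + 332.0 = 30.6958 + 332.0 = 362.7

362.7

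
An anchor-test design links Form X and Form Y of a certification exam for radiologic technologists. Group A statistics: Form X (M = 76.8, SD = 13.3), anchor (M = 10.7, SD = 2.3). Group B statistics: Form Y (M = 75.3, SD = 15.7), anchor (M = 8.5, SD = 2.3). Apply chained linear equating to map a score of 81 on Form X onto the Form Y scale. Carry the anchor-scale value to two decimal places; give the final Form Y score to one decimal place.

Form X → anchor (Group A): v = (2.3/13.3)(81 − 76.8) + 10.7 = 11.43
anchor → Form Y (Group B): y = (15.7/2.3)(11.43 − 8.5) + 75.3 = 95.3

95.3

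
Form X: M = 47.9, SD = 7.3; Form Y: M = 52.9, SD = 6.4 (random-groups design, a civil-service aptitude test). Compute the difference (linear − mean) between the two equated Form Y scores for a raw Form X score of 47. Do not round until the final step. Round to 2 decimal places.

0.11

Mean-equated: 47 + (52.9 − 47.9) = 52.00
Linear-equated: (6.4/7.3)(47 − 47.9) + 52.9 = 52.111
Difference = 52.111 − 52.00 = 0.11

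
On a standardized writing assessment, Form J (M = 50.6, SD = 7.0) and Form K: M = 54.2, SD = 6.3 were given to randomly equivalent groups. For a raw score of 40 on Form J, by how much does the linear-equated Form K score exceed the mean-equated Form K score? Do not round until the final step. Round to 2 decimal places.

Mean-equated: 40 + (54.2 − 50.6) = 43.60
Linear-equated: (6.3/7.0)(40 − 50.6) + 54.2 = 44.660
Difference = 44.660 − 43.60 = 1.06

1.06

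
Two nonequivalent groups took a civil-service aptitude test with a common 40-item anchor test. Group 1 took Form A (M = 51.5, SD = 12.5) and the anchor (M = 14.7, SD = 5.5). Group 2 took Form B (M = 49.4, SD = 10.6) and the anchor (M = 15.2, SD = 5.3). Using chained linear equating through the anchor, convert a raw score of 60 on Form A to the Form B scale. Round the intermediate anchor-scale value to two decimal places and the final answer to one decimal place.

Form A → anchor (Group 1): v = (5.5/12.5)(60 − 51.5) + 14.7 = 18.44
anchor → Form B (Group 2): y = (10.6/5.3)(18.44 − 15.2) + 49.4 = 55.9

55.9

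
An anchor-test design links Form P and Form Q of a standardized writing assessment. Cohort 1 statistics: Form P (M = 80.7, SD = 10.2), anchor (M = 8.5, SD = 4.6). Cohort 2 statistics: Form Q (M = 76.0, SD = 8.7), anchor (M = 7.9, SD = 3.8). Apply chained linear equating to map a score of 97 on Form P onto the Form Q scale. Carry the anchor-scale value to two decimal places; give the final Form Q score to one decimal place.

94.2

Form P → anchor (Cohort 1): v = (4.6/10.2)(97 − 80.7) + 8.5 = 15.85
anchor → Form Q (Cohort 2): y = (8.7/3.8)(15.85 − 7.9) + 76.0 = 94.2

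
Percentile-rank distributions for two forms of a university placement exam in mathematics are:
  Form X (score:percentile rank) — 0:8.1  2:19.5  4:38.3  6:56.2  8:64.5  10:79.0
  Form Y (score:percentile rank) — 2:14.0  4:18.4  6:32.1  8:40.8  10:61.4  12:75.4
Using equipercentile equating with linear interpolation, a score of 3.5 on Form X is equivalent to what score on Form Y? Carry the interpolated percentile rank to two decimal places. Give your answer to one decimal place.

6.3

PR of 3.5 on Form X: 19.5 + (3.5 − 2)/(4 − 2) × (38.3 − 19.5) = 33.60
On Form Y, PR 33.60 falls between score 6 (PR 32.1) and 8 (PR 40.8).
Interpolate: 6 + (33.60 − 32.1)/(40.8 − 32.1) × (8 − 6) = 6.3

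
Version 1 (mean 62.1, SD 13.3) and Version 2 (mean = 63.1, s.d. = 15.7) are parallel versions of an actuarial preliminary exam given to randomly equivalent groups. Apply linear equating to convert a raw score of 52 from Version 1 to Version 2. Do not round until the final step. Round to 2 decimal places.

51.18

Linear equating: y = (SD_Y/SD_X)(x − M_X) + M_Y
y = (15.7/13.3)(52 − 62.1) + 63.1
y = 1.180451 × -10.1 + 63.1 = -11.9226 + 63.1 = 51.18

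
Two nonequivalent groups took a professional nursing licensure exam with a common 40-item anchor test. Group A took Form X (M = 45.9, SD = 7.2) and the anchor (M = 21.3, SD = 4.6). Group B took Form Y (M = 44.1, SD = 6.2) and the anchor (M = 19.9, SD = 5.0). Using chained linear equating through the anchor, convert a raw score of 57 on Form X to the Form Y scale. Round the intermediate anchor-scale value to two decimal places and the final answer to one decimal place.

54.6

Form X → anchor (Group A): v = (4.6/7.2)(57 − 45.9) + 21.3 = 28.39
anchor → Form Y (Group B): y = (6.2/5.0)(28.39 − 19.9) + 44.1 = 54.6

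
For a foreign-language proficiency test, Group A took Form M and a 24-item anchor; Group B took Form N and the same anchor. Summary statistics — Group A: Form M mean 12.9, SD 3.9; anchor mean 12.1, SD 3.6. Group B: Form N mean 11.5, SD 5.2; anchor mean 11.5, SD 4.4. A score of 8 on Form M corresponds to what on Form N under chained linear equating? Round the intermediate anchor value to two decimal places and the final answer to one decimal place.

Form M → anchor (Group A): v = (3.6/3.9)(8 − 12.9) + 12.1 = 7.58
anchor → Form N (Group B): y = (5.2/4.4)(7.58 − 11.5) + 11.5 = 6.9

6.9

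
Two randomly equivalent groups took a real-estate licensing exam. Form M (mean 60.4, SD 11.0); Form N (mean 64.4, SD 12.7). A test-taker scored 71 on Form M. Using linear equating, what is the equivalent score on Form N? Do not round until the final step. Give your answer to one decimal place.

76.6

Linear equating: y = (SD_Y/SD_X)(x − M_X) + M_Y
y = (12.7/11.0)(71 − 60.4) + 64.4
y = 1.154545 × 10.6 + 64.4 = 12.2382 + 64.4 = 76.6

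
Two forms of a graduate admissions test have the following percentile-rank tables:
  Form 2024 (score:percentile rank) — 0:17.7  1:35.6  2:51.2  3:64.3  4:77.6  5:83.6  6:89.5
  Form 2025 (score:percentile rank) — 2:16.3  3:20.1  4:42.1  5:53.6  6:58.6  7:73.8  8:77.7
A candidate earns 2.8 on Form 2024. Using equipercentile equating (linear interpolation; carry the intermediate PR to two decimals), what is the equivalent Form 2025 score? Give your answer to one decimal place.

6.2

PR of 2.8 on Form 2024: 51.2 + (2.8 − 2)/(3 − 2) × (64.3 − 51.2) = 61.68
On Form 2025, PR 61.68 falls between score 6 (PR 58.6) and 7 (PR 73.8).
Interpolate: 6 + (61.68 − 58.6)/(73.8 − 58.6) × (7 − 6) = 6.2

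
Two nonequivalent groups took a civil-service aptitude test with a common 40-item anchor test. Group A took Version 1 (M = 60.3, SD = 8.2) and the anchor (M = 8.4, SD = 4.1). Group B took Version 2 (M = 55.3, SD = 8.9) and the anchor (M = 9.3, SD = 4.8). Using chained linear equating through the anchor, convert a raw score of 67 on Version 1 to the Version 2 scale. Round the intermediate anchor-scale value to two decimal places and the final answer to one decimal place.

Version 1 → anchor (Group A): v = (4.1/8.2)(67 − 60.3) + 8.4 = 11.75
anchor → Version 2 (Group B): y = (8.9/4.8)(11.75 − 9.3) + 55.3 = 59.8

59.8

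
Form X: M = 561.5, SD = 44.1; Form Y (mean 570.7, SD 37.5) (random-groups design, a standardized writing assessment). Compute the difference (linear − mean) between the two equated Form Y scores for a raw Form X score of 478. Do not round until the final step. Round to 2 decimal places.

12.50

Mean-equated: 478 + (570.7 − 561.5) = 487.20
Linear-equated: (37.5/44.1)(478 − 561.5) + 570.7 = 499.697
Difference = 499.697 − 487.20 = 12.50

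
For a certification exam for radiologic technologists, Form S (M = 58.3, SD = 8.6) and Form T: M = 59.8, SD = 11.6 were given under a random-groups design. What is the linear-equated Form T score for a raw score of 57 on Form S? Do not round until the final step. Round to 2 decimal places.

58.05

Linear equating: y = (SD_Y/SD_X)(x − M_X) + M_Y
y = (11.6/8.6)(57 − 58.3) + 59.8
y = 1.348837 × -1.3 + 59.8 = -1.7535 + 59.8 = 58.05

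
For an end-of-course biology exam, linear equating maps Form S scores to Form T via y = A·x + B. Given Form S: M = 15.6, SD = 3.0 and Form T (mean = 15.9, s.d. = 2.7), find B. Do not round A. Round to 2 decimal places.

1.86

A = SD_Y / SD_X = 2.7 / 3.0 = 0.900000
B = M_Y − A·M_X = 15.9 − 0.900000 × 15.6 = 1.86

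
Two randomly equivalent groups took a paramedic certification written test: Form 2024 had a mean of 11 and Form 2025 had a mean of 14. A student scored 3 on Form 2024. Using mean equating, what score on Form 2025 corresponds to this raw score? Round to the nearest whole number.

6

Mean equating: y = x + (M_Y − M_X) = 3 + (14 − 11) = 6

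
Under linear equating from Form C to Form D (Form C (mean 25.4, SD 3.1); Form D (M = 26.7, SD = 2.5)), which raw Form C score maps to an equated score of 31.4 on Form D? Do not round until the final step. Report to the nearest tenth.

Invert y = (SD_Y/SD_X)(x − M_X) + M_Y:
x = (SD_X/SD_Y)(y − M_Y) + M_X = (3.1/2.5)(31.4 − 26.7) + 25.4
x = 1.240000 × 4.700 + 25.4 = 31.2

31.2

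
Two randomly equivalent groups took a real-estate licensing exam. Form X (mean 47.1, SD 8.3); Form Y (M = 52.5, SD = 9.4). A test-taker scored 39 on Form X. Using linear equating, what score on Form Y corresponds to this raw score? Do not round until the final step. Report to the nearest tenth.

43.3

Linear equating: y = (SD_Y/SD_X)(x − M_X) + M_Y
y = (9.4/8.3)(39 − 47.1) + 52.5
y = 1.132530 × -8.1 + 52.5 = -9.1735 + 52.5 = 43.3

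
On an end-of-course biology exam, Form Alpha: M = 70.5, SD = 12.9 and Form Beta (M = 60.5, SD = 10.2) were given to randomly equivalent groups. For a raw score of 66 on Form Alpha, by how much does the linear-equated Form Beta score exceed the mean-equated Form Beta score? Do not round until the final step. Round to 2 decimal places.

Mean-equated: 66 + (60.5 − 70.5) = 56.00
Linear-equated: (10.2/12.9)(66 − 70.5) + 60.5 = 56.942
Difference = 56.942 − 56.00 = 0.94

0.94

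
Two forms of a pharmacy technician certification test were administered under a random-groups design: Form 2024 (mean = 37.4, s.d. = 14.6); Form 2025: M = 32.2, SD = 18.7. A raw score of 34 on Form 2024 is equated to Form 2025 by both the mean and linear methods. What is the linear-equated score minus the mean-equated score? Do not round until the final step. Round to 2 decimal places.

-0.95

Mean-equated: 34 + (32.2 − 37.4) = 28.80
Linear-equated: (18.7/14.6)(34 − 37.4) + 32.2 = 27.845
Difference = 27.845 − 28.80 = -0.95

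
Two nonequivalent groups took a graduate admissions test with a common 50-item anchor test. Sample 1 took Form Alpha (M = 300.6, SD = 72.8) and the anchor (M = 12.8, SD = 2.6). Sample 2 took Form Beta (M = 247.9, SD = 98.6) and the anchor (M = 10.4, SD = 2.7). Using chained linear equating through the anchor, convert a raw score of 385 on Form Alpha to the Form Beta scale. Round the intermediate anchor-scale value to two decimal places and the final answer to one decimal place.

445.5

Form Alpha → anchor (Sample 1): v = (2.6/72.8)(385 − 300.6) + 12.8 = 15.81
anchor → Form Beta (Sample 2): y = (98.6/2.7)(15.81 − 10.4) + 247.9 = 445.5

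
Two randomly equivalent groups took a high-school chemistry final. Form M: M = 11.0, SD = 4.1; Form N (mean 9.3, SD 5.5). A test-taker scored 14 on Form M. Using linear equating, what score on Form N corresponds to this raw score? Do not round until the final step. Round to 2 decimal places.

13.32

Linear equating: y = (SD_Y/SD_X)(x − M_X) + M_Y
y = (5.5/4.1)(14 − 11.0) + 9.3
y = 1.341463 × 3.0 + 9.3 = 4.0244 + 9.3 = 13.32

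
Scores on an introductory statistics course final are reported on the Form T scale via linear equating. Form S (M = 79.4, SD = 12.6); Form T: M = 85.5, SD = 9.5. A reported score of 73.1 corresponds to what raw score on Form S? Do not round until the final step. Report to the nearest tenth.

Invert y = (SD_Y/SD_X)(x − M_X) + M_Y:
x = (SD_X/SD_Y)(y − M_Y) + M_X = (12.6/9.5)(73.1 − 85.5) + 79.4
x = 1.326316 × -12.400 + 79.4 = 63.0

63.0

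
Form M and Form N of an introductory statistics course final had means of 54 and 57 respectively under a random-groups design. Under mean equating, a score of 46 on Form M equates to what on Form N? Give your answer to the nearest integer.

49

Mean equating: y = x + (M_Y − M_X) = 46 + (57 − 54) = 49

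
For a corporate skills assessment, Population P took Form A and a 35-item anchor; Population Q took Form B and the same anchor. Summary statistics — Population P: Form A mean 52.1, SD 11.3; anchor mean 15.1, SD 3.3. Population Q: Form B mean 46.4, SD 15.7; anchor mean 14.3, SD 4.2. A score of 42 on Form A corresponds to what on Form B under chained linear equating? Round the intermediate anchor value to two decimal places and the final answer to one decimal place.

Form A → anchor (Population P): v = (3.3/11.3)(42 − 52.1) + 15.1 = 12.15
anchor → Form B (Population Q): y = (15.7/4.2)(12.15 − 14.3) + 46.4 = 38.4

38.4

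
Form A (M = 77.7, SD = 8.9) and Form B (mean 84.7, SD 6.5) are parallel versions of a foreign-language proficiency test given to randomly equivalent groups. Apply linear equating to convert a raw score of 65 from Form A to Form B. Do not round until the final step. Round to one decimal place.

75.4

Linear equating: y = (SD_Y/SD_X)(x − M_X) + M_Y
y = (6.5/8.9)(65 − 77.7) + 84.7
y = 0.730337 × -12.7 + 84.7 = -9.2753 + 84.7 = 75.4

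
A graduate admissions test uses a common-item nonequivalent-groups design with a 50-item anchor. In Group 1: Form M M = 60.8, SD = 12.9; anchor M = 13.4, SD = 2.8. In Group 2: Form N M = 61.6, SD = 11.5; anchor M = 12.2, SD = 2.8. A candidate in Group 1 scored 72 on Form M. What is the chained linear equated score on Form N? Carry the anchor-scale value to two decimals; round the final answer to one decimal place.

Form M → anchor (Group 1): v = (2.8/12.9)(72 − 60.8) + 13.4 = 15.83
anchor → Form N (Group 2): y = (11.5/2.8)(15.83 − 12.2) + 61.6 = 76.5

76.5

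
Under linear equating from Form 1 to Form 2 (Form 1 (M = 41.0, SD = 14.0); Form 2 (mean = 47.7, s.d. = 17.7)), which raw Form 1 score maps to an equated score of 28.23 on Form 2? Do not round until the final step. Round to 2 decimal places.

25.60

Invert y = (SD_Y/SD_X)(x − M_X) + M_Y:
x = (SD_X/SD_Y)(y − M_Y) + M_X = (14.0/17.7)(28.23 − 47.7) + 41.0
x = 0.790960 × -19.470 + 41.0 = 25.60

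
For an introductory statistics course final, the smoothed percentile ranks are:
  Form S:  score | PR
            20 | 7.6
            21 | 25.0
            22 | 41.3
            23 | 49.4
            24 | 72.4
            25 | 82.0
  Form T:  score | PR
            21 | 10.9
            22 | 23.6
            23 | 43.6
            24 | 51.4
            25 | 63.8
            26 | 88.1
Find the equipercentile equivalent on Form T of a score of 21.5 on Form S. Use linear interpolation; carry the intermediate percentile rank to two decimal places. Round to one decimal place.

PR of 21.5 on Form S: 25.0 + (21.5 − 21)/(22 − 21) × (41.3 − 25.0) = 33.15
On Form T, PR 33.15 falls between score 22 (PR 23.6) and 23 (PR 43.6).
Interpolate: 22 + (33.15 − 23.6)/(43.6 − 23.6) × (23 − 22) = 22.5

22.5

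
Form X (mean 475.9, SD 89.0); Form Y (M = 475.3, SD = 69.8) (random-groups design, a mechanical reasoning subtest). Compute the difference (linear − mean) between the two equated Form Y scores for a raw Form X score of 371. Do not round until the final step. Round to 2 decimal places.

22.63

Mean-equated: 371 + (475.3 − 475.9) = 370.40
Linear-equated: (69.8/89.0)(371 − 475.9) + 475.3 = 393.030
Difference = 393.030 − 370.40 = 22.63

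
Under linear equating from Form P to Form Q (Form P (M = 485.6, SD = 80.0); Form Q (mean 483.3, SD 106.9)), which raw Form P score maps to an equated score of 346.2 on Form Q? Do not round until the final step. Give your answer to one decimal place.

Invert y = (SD_Y/SD_X)(x − M_X) + M_Y:
x = (SD_X/SD_Y)(y − M_Y) + M_X = (80.0/106.9)(346.2 − 483.3) + 485.6
x = 0.748363 × -137.100 + 485.6 = 383.0

383.0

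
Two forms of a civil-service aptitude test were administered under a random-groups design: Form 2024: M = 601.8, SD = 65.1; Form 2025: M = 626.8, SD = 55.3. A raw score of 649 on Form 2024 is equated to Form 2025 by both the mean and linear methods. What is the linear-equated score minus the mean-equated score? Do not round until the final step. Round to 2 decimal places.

-7.11

Mean-equated: 649 + (626.8 − 601.8) = 674.00
Linear-equated: (55.3/65.1)(649 − 601.8) + 626.8 = 666.895
Difference = 666.895 − 674.00 = -7.11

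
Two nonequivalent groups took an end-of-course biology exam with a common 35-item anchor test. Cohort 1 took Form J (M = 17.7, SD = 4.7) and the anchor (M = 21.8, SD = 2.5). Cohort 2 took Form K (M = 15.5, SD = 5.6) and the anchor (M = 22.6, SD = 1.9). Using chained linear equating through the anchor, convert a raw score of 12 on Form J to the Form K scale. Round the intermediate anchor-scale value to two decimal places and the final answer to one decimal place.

Form J → anchor (Cohort 1): v = (2.5/4.7)(12 − 17.7) + 21.8 = 18.77
anchor → Form K (Cohort 2): y = (5.6/1.9)(18.77 − 22.6) + 15.5 = 4.2

4.2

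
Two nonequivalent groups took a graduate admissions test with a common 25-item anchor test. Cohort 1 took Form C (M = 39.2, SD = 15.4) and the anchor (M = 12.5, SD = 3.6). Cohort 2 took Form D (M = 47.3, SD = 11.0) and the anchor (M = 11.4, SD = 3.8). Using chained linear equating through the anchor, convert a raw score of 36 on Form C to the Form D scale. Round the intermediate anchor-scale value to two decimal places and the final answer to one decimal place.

48.3

Form C → anchor (Cohort 1): v = (3.6/15.4)(36 − 39.2) + 12.5 = 11.75
anchor → Form D (Cohort 2): y = (11.0/3.8)(11.75 − 11.4) + 47.3 = 48.3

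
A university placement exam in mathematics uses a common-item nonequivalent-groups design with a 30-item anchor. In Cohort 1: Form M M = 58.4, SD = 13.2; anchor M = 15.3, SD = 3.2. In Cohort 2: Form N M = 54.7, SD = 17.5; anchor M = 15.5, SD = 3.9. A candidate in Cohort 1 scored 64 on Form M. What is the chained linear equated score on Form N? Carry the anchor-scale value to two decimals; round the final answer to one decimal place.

Form M → anchor (Cohort 1): v = (3.2/13.2)(64 − 58.4) + 15.3 = 16.66
anchor → Form N (Cohort 2): y = (17.5/3.9)(16.66 − 15.5) + 54.7 = 59.9

59.9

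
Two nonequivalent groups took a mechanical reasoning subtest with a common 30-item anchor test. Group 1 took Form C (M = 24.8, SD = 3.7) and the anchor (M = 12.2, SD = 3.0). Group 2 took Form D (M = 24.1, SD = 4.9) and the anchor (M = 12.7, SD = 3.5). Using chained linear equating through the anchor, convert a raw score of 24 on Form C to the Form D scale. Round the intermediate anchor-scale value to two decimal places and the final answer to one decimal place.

22.5

Form C → anchor (Group 1): v = (3.0/3.7)(24 − 24.8) + 12.2 = 11.55
anchor → Form D (Group 2): y = (4.9/3.5)(11.55 − 12.7) + 24.1 = 22.5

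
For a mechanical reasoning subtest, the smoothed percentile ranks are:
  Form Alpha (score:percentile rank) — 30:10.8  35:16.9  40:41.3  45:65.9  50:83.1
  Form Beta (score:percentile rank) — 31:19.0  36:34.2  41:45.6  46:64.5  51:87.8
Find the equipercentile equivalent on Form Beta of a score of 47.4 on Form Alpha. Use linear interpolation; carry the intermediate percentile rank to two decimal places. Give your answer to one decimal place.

48.1

PR of 47.4 on Form Alpha: 65.9 + (47.4 − 45)/(50 − 45) × (83.1 − 65.9) = 74.16
On Form Beta, PR 74.16 falls between score 46 (PR 64.5) and 51 (PR 87.8).
Interpolate: 46 + (74.16 − 64.5)/(87.8 − 64.5) × (51 − 46) = 48.1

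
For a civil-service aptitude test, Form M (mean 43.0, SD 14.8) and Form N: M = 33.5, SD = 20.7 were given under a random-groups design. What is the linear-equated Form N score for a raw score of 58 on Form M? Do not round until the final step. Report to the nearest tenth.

54.5

Linear equating: y = (SD_Y/SD_X)(x − M_X) + M_Y
y = (20.7/14.8)(58 − 43.0) + 33.5
y = 1.398649 × 15.0 + 33.5 = 20.9797 + 33.5 = 54.5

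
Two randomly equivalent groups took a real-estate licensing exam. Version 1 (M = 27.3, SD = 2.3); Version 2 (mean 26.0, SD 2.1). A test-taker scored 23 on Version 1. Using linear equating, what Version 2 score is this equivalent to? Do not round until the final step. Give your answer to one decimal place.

Linear equating: y = (SD_Y/SD_X)(x − M_X) + M_Y
y = (2.1/2.3)(23 − 27.3) + 26.0
y = 0.913043 × -4.3 + 26.0 = -3.9261 + 26.0 = 22.1

22.1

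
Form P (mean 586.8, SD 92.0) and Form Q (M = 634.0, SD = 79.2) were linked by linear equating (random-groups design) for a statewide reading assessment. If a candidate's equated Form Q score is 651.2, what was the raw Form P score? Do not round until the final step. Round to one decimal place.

606.8

Invert y = (SD_Y/SD_X)(x − M_X) + M_Y:
x = (SD_X/SD_Y)(y − M_Y) + M_X = (92.0/79.2)(651.2 − 634.0) + 586.8
x = 1.161616 × 17.200 + 586.8 = 606.8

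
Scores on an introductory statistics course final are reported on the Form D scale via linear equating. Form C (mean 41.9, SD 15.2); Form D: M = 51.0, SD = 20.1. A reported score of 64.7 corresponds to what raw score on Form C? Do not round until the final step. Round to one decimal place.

52.3

Invert y = (SD_Y/SD_X)(x − M_X) + M_Y:
x = (SD_X/SD_Y)(y − M_Y) + M_X = (15.2/20.1)(64.7 − 51.0) + 41.9
x = 0.756219 × 13.700 + 41.9 = 52.3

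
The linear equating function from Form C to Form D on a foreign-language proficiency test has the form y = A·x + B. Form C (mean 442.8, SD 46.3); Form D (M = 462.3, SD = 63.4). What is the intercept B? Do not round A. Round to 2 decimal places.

-144.04

A = SD_Y / SD_X = 63.4 / 46.3 = 1.369330
B = M_Y − A·M_X = 462.3 − 1.369330 × 442.8 = -144.04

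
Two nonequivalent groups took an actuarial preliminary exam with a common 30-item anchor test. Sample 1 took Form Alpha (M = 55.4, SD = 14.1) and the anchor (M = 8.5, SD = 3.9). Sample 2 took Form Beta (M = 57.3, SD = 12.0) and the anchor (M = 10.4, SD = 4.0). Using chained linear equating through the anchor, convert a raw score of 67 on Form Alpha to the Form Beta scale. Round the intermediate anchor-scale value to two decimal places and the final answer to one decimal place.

61.2

Form Alpha → anchor (Sample 1): v = (3.9/14.1)(67 − 55.4) + 8.5 = 11.71
anchor → Form Beta (Sample 2): y = (12.0/4.0)(11.71 − 10.4) + 57.3 = 61.2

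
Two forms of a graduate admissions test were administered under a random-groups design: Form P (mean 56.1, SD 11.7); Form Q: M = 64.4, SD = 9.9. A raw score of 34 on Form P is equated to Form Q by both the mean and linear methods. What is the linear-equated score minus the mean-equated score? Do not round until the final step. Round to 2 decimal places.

3.40

Mean-equated: 34 + (64.4 − 56.1) = 42.30
Linear-equated: (9.9/11.7)(34 − 56.1) + 64.4 = 45.700
Difference = 45.700 − 42.30 = 3.40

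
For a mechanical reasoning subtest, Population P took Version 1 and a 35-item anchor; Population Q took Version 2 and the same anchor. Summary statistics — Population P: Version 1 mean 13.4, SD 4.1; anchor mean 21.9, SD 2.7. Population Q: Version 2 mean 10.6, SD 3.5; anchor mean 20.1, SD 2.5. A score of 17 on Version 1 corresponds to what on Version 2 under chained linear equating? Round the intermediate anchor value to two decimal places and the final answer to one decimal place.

16.4

Version 1 → anchor (Population P): v = (2.7/4.1)(17 − 13.4) + 21.9 = 24.27
anchor → Version 2 (Population Q): y = (3.5/2.5)(24.27 − 20.1) + 10.6 = 16.4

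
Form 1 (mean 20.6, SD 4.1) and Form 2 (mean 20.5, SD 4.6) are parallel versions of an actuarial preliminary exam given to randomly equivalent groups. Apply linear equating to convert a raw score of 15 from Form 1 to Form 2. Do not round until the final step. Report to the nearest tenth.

Linear equating: y = (SD_Y/SD_X)(x − M_X) + M_Y
y = (4.6/4.1)(15 − 20.6) + 20.5
y = 1.121951 × -5.6 + 20.5 = -6.2829 + 20.5 = 14.2

14.2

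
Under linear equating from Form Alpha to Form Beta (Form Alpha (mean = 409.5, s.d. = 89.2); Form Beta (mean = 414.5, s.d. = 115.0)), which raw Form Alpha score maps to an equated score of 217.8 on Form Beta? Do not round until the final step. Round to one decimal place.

Invert y = (SD_Y/SD_X)(x − M_X) + M_Y:
x = (SD_X/SD_Y)(y − M_Y) + M_X = (89.2/115.0)(217.8 − 414.5) + 409.5
x = 0.775652 × -196.700 + 409.5 = 256.9

256.9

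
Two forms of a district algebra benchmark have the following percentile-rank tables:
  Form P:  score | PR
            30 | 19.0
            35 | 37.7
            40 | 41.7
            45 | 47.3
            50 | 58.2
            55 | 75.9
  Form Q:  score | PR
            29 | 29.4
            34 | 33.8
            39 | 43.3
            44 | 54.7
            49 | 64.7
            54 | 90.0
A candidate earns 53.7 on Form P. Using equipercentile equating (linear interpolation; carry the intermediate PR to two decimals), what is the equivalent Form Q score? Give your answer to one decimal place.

PR of 53.7 on Form P: 58.2 + (53.7 − 50)/(55 − 50) × (75.9 − 58.2) = 71.30
On Form Q, PR 71.30 falls between score 49 (PR 64.7) and 54 (PR 90.0).
Interpolate: 49 + (71.30 − 64.7)/(90.0 − 64.7) × (54 − 49) = 50.3

50.3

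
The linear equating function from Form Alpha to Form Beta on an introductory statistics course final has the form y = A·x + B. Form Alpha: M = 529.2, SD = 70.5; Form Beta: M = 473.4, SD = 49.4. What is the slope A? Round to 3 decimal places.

0.701

A = SD_Y / SD_X = 49.4 / 70.5 = 0.701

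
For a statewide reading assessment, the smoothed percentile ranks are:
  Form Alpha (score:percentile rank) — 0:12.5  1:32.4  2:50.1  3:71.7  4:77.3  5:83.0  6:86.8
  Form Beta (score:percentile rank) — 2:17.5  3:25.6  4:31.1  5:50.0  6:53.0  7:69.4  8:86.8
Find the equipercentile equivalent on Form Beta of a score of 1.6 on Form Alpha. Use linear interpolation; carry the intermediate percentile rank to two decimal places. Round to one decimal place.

4.6

PR of 1.6 on Form Alpha: 32.4 + (1.6 − 1)/(2 − 1) × (50.1 − 32.4) = 43.02
On Form Beta, PR 43.02 falls between score 4 (PR 31.1) and 5 (PR 50.0).
Interpolate: 4 + (43.02 − 31.1)/(50.0 − 31.1) × (5 − 4) = 4.6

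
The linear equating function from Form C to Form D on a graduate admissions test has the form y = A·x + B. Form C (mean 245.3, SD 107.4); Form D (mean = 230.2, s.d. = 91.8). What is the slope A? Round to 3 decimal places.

0.855

A = SD_Y / SD_X = 91.8 / 107.4 = 0.855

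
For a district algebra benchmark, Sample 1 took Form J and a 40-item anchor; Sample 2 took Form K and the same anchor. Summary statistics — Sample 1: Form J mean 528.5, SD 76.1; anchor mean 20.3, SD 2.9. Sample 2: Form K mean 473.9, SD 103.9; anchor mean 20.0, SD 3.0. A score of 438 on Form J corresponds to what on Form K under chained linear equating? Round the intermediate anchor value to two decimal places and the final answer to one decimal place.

Form J → anchor (Sample 1): v = (2.9/76.1)(438 − 528.5) + 20.3 = 16.85
anchor → Form K (Sample 2): y = (103.9/3.0)(16.85 − 20.0) + 473.9 = 364.8

364.8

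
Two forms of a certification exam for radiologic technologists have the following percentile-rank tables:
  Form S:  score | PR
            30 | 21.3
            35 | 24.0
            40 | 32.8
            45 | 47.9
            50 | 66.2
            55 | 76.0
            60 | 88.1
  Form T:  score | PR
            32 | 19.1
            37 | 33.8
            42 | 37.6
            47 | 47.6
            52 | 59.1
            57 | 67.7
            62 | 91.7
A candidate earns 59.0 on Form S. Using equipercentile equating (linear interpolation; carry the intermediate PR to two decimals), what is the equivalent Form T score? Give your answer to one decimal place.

PR of 59.0 on Form S: 76.0 + (59.0 − 55)/(60 − 55) × (88.1 − 76.0) = 85.68
On Form T, PR 85.68 falls between score 57 (PR 67.7) and 62 (PR 91.7).
Interpolate: 57 + (85.68 − 67.7)/(91.7 − 67.7) × (62 − 57) = 60.7

60.7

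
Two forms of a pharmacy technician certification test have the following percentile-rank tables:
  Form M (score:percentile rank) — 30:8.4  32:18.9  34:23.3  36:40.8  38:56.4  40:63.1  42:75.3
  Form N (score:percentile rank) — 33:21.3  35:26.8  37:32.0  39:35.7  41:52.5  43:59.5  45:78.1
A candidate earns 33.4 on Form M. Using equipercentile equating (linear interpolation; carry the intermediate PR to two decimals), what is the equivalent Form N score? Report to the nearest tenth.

PR of 33.4 on Form M: 18.9 + (33.4 − 32)/(34 − 32) × (23.3 − 18.9) = 21.98
On Form N, PR 21.98 falls between score 33 (PR 21.3) and 35 (PR 26.8).
Interpolate: 33 + (21.98 − 21.3)/(26.8 − 21.3) × (35 − 33) = 33.2

33.2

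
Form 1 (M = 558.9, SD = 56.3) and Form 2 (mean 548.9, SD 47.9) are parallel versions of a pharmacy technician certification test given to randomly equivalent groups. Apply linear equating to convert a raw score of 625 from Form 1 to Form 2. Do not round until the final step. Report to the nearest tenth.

605.1

Linear equating: y = (SD_Y/SD_X)(x − M_X) + M_Y
y = (47.9/56.3)(625 − 558.9) + 548.9
y = 0.850799 × 66.1 + 548.9 = 56.2378 + 548.9 = 605.1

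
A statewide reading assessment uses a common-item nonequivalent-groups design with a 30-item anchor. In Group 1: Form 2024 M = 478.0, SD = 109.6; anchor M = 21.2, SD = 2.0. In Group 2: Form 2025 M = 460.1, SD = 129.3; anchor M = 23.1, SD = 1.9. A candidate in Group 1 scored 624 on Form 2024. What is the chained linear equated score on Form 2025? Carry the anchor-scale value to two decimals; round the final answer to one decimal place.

Form 2024 → anchor (Group 1): v = (2.0/109.6)(624 − 478.0) + 21.2 = 23.86
anchor → Form 2025 (Group 2): y = (129.3/1.9)(23.86 − 23.1) + 460.1 = 511.8

511.8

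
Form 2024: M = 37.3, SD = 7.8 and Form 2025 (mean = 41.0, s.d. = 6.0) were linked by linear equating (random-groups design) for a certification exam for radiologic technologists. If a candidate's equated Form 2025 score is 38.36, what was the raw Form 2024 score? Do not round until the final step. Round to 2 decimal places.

33.87

Invert y = (SD_Y/SD_X)(x − M_X) + M_Y:
x = (SD_X/SD_Y)(y − M_Y) + M_X = (7.8/6.0)(38.36 − 41.0) + 37.3
x = 1.300000 × -2.640 + 37.3 = 33.87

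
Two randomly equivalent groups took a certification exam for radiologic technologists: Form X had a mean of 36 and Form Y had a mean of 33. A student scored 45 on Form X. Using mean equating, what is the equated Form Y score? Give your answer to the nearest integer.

42

Mean equating: y = x + (M_Y − M_X) = 45 + (33 − 36) = 42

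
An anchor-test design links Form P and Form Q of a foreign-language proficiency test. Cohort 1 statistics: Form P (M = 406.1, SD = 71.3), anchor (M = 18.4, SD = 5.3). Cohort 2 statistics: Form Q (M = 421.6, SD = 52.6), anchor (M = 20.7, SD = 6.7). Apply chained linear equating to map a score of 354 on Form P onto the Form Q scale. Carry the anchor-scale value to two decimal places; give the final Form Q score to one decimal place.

373.2

Form P → anchor (Cohort 1): v = (5.3/71.3)(354 − 406.1) + 18.4 = 14.53
anchor → Form Q (Cohort 2): y = (52.6/6.7)(14.53 − 20.7) + 421.6 = 373.2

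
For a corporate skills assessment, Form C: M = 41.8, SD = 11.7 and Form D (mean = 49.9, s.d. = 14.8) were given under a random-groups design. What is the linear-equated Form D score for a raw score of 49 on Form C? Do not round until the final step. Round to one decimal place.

Linear equating: y = (SD_Y/SD_X)(x − M_X) + M_Y
y = (14.8/11.7)(49 − 41.8) + 49.9
y = 1.264957 × 7.2 + 49.9 = 9.1077 + 49.9 = 59.0

59.0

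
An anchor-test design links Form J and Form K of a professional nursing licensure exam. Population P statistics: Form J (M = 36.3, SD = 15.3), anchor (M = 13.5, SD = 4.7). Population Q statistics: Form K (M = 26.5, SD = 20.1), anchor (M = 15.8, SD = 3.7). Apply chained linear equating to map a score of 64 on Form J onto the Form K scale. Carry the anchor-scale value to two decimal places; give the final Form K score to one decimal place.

Form J → anchor (Population P): v = (4.7/15.3)(64 − 36.3) + 13.5 = 22.01
anchor → Form K (Population Q): y = (20.1/3.7)(22.01 − 15.8) + 26.5 = 60.2

60.2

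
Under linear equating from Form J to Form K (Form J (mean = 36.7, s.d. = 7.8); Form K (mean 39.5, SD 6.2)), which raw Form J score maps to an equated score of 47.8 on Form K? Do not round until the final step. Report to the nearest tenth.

Invert y = (SD_Y/SD_X)(x − M_X) + M_Y:
x = (SD_X/SD_Y)(y − M_Y) + M_X = (7.8/6.2)(47.8 − 39.5) + 36.7
x = 1.258065 × 8.300 + 36.7 = 47.1

47.1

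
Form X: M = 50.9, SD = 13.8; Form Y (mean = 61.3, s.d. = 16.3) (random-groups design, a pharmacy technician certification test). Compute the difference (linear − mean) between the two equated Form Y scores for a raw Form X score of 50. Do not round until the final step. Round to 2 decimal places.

-0.16

Mean-equated: 50 + (61.3 − 50.9) = 60.40
Linear-equated: (16.3/13.8)(50 − 50.9) + 61.3 = 60.237
Difference = 60.237 − 60.40 = -0.16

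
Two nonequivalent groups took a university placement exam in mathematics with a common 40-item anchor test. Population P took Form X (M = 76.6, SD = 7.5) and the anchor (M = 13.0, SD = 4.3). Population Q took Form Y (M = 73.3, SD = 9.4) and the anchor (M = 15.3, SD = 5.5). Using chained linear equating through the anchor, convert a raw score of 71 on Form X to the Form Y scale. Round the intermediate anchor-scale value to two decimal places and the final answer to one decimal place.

Form X → anchor (Population P): v = (4.3/7.5)(71 − 76.6) + 13.0 = 9.79
anchor → Form Y (Population Q): y = (9.4/5.5)(9.79 − 15.3) + 73.3 = 63.9

63.9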